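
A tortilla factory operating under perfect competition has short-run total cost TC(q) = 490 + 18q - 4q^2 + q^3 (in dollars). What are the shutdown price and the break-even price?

Shutdown price = $14; break-even price = $109

Shutdown price = min AVC. AVC = 18 - 4q + q^2, with vertex at q = 2 and minimum $14.
ATC = 490/q + 18 - 4q + q^2. Setting dATC/dq = −490/q^2 − 4 + 2q = 0 gives q = 7 (since 2·7^3 − 4·7^2 = 490).
min ATC = 490/7 + 18 − 4·7 + 7^2 = $109. That is the break-even price.
Between these two prices the firm operates at a loss; above $109 it earns a profit.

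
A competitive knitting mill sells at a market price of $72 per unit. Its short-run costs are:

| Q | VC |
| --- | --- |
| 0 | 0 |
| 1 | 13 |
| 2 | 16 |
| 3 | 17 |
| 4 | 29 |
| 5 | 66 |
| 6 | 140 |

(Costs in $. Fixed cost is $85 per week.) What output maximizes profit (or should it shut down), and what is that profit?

Tabulate TR − TC: Q=0: -85; Q=1: -26; Q=2: 43; Q=3: 114; Q=4: 174; Q=5: 209; Q=6: 207.
Profit is maximized at Q = 5. AVC there is 66/5 = $13.20 ≤ P, so producing beats shutting down (which would give -$85).

Q = 5; profit = $209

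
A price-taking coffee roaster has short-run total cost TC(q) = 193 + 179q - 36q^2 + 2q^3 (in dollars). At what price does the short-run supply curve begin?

Short-run supply begins at min AVC. From VC = 179q - 36q^2 + 2q^3, AVC = 179 - 36q + 2q^2.
At the minimum of AVC, MC = AVC. MC = 179 - 72q + 6q^2; setting MC = AVC gives 4q^2 - 36q = 0, so q = 9. min AVC = 17.
For P < $17 the firm produces nothing.

$17 per unit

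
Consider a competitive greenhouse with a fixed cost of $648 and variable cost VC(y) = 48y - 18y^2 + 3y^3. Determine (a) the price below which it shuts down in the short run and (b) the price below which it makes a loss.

Shutdown price = $21; break-even price = $156

AVC = 48 - 18y + 3y^2; minimized at y = 3, giving min AVC = $21. That is the shutdown price.
ATC = 648/y + 48 - 18y + 3y^2. Setting dATC/dy = −648/y^2 − 18 + 6y = 0 gives y = 6 (since 6·6^3 − 18·6^2 = 648).
min ATC = 648/6 + 48 − 18·6 + 3·6^2 = $156. That is the break-even price.
For $21 ≤ P < $156 the firm produces at a loss; below $21 it shuts down.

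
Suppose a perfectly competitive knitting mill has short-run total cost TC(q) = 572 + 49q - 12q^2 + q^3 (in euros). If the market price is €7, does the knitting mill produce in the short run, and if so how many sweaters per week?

Strip out fixed cost: VC = 49q - 12q^2 + q^3. Then AVC = 49 - 12q + q^2 and MC = 49 - 24q + 3q^2.
AVC is minimized where dAVC/dq = -12 + 2q = 0, at q = 6; min AVC = 49 - 12·6 + 6^2 = €13.
P = €7 lies below min AVC = €13; no output level covers variable cost.
The firm minimizes its loss by shutting down and losing only its fixed cost of €572.

Shut down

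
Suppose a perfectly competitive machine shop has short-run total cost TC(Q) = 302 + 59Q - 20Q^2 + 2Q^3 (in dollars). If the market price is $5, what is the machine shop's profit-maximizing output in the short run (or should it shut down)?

Shut down

Strip out fixed cost: VC = 59Q - 20Q^2 + 2Q^3. Then AVC = 59 - 20Q + 2Q^2 and MC = 59 - 40Q + 6Q^2.
AVC is minimized where dAVC/dQ = -20 + 4Q = 0, at Q = 5; min AVC = 59 - 20·5 + 2·5^2 = $9.
With P < min AVC ($5 < $9), every unit sold adds to the loss.
Best response: produce nothing and absorb the $302 fixed cost.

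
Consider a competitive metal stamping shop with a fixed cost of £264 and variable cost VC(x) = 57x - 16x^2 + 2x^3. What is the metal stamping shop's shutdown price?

£25 per unit

The firm shuts down when price falls below the minimum of average variable cost. AVC = VC/x = 57 - 16x + 2x^2.
At the minimum of AVC, MC = AVC. MC = 57 - 32x + 6x^2; setting MC = AVC gives 4x^2 - 16x = 0, so x = 4. min AVC = 25.
So the shutdown price is £25.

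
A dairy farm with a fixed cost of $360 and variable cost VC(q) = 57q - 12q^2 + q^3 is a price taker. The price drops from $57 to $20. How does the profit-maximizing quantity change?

Output falls from 8 to 0 (the firm shuts down)

AVC = 57 - 12q + q^2, minimized at q = 6 where min AVC = $21. MC = 57 - 24q + 3q^2.
At P = $57 ≥ min AVC, set P = MC on the rising branch: q = 8.
At P = $20 < min AVC = $21, price no longer covers variable cost at any output, so the firm shuts down: q = 0.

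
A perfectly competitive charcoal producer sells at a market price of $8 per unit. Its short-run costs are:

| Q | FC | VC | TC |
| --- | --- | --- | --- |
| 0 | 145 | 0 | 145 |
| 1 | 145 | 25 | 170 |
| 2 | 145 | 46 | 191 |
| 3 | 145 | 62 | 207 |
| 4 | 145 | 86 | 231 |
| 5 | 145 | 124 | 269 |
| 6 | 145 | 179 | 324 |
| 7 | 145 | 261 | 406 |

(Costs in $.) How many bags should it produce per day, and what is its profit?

Profit at each row (π = 8Q − TC): Q=0: -145; Q=1: -162; Q=2: -175; Q=3: -183; Q=4: -199; Q=5: -229; Q=6: -276; Q=7: -350.
Profit is highest at Q = 0. Equivalently, the lowest AVC in the table is 62/3 ≈ $20.67 at Q = 3, and P = $8 falls below it — price never covers variable cost, so the firm shuts down and loses only its fixed cost.

Q = 0 (shut down); profit = -$145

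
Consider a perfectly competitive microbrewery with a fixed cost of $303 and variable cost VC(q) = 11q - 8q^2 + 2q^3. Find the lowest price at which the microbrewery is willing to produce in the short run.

The firm shuts down when price falls below the minimum of average variable cost. AVC = VC/q = 11 - 8q + 2q^2.
dAVC/dq = -8 + 4q = 0 gives q = 2. min AVC = 11 - 8·2 + 2·2^2 = 3.
The firm shuts down for any P below $3.

$3 per unit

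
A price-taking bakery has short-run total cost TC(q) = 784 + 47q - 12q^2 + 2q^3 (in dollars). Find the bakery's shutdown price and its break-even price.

Shutdown price = $29; break-even price = $173

AVC = 47 - 12q + 2q^2; minimized at q = 3, giving min AVC = $29. That is the shutdown price.
ATC = 784/q + 47 - 12q + 2q^2. Setting dATC/dq = −784/q^2 − 12 + 4q = 0 gives q = 7 (since 4·7^3 − 12·7^2 = 784).
min ATC = 784/7 + 47 − 12·7 + 2·7^2 = $173. That is the break-even price.
For $29 ≤ P < $173 the firm produces at a loss; below $29 it shuts down.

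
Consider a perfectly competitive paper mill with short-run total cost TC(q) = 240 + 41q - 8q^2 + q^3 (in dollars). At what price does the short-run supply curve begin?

$25 per unit

Short-run supply begins at min AVC. From VC = 41q - 8q^2 + q^3, AVC = 41 - 8q + q^2.
dAVC/dq = -8 + 2q = 0 gives q = 4. min AVC = 41 - 8·4 + 4^2 = 25.
The firm shuts down for any P below $25.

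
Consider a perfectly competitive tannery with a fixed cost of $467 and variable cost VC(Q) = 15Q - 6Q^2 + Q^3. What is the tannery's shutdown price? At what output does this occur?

The shutdown price is the minimum of AVC. VC = 15Q - 6Q^2 + Q^3, so AVC = 15 - 6Q + Q^2.
At the minimum of AVC, MC = AVC. MC = 15 - 12Q + 3Q^2; setting MC = AVC gives 2Q^2 - 6Q = 0, so Q = 3. min AVC = 6.
For P < $6 the firm produces nothing.

$6 per unit, at Q = 3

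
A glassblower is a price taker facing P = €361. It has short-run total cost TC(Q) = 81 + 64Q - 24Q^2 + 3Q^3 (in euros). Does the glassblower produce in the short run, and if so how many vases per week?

From TC, MC = TC'(Q) = 64 - 48Q + 9Q^2 and AVC = VC/Q = 64 - 24Q + 3Q^2.
AVC hits its minimum where MC = AVC, at Q = 4, giving min AVC = 64 - 24·4 + 3·4^2 = €16.
P = €361 exceeds min AVC = €16, so the firm stays open.
Set P = MC: 361 = 64 - 48Q + 9Q^2 → -297 - 48Q + 9Q^2 = 0. The roots are Q = -11/3 and Q = 9; the profit-maximizing output is on the rising part of MC, so Q* = 9.
Check: AVC at Q = 9 is €91 ≤ P, so revenue covers variable cost.
Profit = P·Q − TC = 361·9 − 900 = €2349.

Produce at Q = 9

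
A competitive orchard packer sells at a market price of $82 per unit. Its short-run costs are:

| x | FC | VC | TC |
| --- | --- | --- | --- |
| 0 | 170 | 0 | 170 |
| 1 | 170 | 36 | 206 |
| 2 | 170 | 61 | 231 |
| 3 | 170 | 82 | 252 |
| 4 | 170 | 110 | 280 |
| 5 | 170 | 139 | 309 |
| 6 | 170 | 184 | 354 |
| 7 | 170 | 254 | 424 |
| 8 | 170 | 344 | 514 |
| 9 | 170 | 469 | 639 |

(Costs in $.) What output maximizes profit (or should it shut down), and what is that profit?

Profit at each row (π = 82x − TC): x=0: -170; x=1: -124; x=2: -67; x=3: -6; x=4: 48; x=5: 101; x=6: 138; x=7: 150; x=8: 142; x=9: 99.
Profit is maximized at x = 7. AVC there is 254/7 = $36.29 ≤ P, so producing beats shutting down (which would give -$170).

x = 7; profit = $150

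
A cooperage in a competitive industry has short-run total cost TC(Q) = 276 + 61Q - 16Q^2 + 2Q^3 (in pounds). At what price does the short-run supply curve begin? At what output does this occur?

The shutdown price is the minimum of AVC. VC = 61Q - 16Q^2 + 2Q^3, so AVC = 61 - 16Q + 2Q^2.
dAVC/dQ = -16 + 4Q = 0 gives Q = 4. min AVC = 61 - 16·4 + 2·4^2 = 29.
So the shutdown price is £29.

£29 per unit, at Q = 4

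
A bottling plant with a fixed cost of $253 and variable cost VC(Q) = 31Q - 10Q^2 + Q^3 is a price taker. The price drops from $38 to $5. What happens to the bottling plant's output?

AVC = 31 - 10Q + Q^2, minimized at Q = 5 where min AVC = $6. MC = 31 - 20Q + 3Q^2.
With P = $38 above the shutdown price, P = MC gives Q = 7.
At P = $5 < min AVC = $6, price no longer covers variable cost at any output, so the firm shuts down: Q = 0.

Output falls from 7 to 0 (the firm shuts down)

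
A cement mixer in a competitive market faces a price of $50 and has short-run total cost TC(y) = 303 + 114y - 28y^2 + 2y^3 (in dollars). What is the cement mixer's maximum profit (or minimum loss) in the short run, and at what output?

Profit = -$47 at y = 8

AVC = 114 - 28y + 2y^2; min AVC = $16 at y = 7. Since P = $50 ≥ min AVC, the firm produces.
With MC = 114 - 56y + 6y^2, P = MC on the upward-sloping part at y* = 8.
TR = 50·8 = 400. TC = 303 + 144 = 447. Profit = 400 − 447 = -$47.
By producing, the firm covers all variable cost plus $256 of fixed cost; shutting down would lose the full $303.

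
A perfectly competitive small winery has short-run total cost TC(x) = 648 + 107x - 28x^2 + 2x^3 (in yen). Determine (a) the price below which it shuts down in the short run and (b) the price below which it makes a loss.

Shutdown price = ¥9; break-even price = ¥89

Shutdown price = min AVC. AVC = 107 - 28x + 2x^2, with vertex at x = 7 and minimum ¥9.
ATC = 648/x + 107 - 28x + 2x^2. Setting dATC/dx = −648/x^2 − 28 + 4x = 0 gives x = 9 (since 4·9^3 − 28·9^2 = 648).
min ATC = 648/9 + 107 − 28·9 + 2·9^2 = ¥89. That is the break-even price.
Between these two prices the firm operates at a loss; above ¥89 it earns a profit.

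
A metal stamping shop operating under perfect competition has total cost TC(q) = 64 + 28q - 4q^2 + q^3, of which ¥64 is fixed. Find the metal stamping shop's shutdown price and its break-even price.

Shutdown price = min AVC. AVC = 28 - 4q + q^2, with vertex at q = 2 and minimum ¥24.
ATC = 64/q + 28 - 4q + q^2. Setting dATC/dq = −64/q^2 − 4 + 2q = 0 gives q = 4 (since 2·4^3 − 4·4^2 = 64).
min ATC = 64/4 + 28 − 4·4 + 4^2 = ¥44. That is the break-even price.
Between these two prices the firm operates at a loss; above ¥44 it earns a profit.

Shutdown price = ¥24; break-even price = ¥44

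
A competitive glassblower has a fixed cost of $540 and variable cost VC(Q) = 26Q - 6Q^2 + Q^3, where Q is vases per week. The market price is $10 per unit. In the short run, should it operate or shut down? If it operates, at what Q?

Strip out fixed cost: VC = 26Q - 6Q^2 + Q^3. Then AVC = 26 - 6Q + Q^2 and MC = 26 - 12Q + 3Q^2.
AVC hits its minimum where MC = AVC, at Q = 3, giving min AVC = 26 - 6·3 + 3^2 = $17.
P = $10 lies below min AVC = $17; no output level covers variable cost.
Best response: produce nothing and absorb the $540 fixed cost.

Shut down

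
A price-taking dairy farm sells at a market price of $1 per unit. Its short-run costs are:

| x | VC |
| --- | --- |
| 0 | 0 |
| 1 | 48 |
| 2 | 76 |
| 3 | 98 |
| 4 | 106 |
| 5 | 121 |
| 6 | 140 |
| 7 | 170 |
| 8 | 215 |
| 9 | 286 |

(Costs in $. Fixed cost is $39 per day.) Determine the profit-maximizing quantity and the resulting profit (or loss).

Profit at each row (π = 1x − TC): x=0: -39; x=1: -86; x=2: -113; x=3: -134; x=4: -141; x=5: -155; x=6: -173; x=7: -202; x=8: -246; x=9: -316.
Profit is highest at x = 0. Equivalently, the lowest AVC in the table is 140/6 ≈ $23.33 at x = 6, and P = $1 falls below it — price never covers variable cost, so the firm shuts down and loses only its fixed cost.

x = 0 (shut down); profit = -$39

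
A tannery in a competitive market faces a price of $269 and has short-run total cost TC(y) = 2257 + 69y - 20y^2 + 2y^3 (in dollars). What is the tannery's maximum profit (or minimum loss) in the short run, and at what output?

AVC = 69 - 20y + 2y^2 has its minimum $19 at y = 5; price $269 clears that bar, so the firm operates.
MC = 69 - 40y + 6y^2. Setting P = MC and taking the root on the rising branch gives y* = 10.
TR = 269·10 = 2690. TC = 2257 + 690 = 2947. Profit = 2690 − 2947 = -$257.
That loss of $257 beats the $2257 the firm would lose by shutting down; producing recovers $2000 of fixed cost.

Profit = -$257 at y = 10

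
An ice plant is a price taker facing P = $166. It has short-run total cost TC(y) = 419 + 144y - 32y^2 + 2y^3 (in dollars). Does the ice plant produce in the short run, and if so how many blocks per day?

Produce at y = 11

From TC, MC = TC'(y) = 144 - 64y + 6y^2 and AVC = VC/y = 144 - 32y + 2y^2.
AVC hits its minimum where MC = AVC, at y = 8, giving min AVC = 144 - 32·8 + 2·8^2 = $16.
Because $166 ≥ $16, revenue can cover variable cost; the firm operates.
Set P = MC: 166 = 144 - 64y + 6y^2 → -22 - 64y + 6y^2 = 0. The roots are y = -1/3 and y = 11; the profit-maximizing output is on the rising part of MC, so y* = 11.
Check: AVC at y = 11 is $34 ≤ P, so revenue covers variable cost.
Profit = P·y − TC = 166·11 − 793 = $1033.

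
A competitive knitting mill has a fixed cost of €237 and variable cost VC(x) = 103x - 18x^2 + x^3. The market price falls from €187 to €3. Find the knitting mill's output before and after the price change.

Output falls from 14 to 0 (the firm shuts down)

MC = 103 - 36x + 3x^2; the shutdown threshold is min AVC = €22 (at x = 9).
At P = €187 ≥ min AVC, set P = MC on the rising branch: x = 14.
At P = €3 < min AVC = €22, price no longer covers variable cost at any output, so the firm shuts down: x = 0.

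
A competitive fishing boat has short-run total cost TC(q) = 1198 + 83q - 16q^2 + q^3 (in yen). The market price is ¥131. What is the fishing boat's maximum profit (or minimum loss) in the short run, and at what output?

Profit = -¥46 at q = 12

AVC = 83 - 16q + q^2 has its minimum ¥19 at q = 8; price ¥131 clears that bar, so the firm operates.
MC = 83 - 32q + 3q^2. Setting P = MC and taking the root on the rising branch gives q* = 12.
TR = 131·12 = 1572. TC = 1198 + 420 = 1618. Profit = 1572 − 1618 = -¥46.
By producing, the firm covers all variable cost plus ¥1152 of fixed cost; shutting down would lose the full ¥1198.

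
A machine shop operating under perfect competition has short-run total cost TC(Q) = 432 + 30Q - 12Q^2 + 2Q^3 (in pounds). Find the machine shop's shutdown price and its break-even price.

Shutdown price = min AVC. AVC = 30 - 12Q + 2Q^2, with vertex at Q = 3 and minimum £12.
ATC = 432/Q + 30 - 12Q + 2Q^2. Setting dATC/dQ = −432/Q^2 − 12 + 4Q = 0 gives Q = 6 (since 4·6^3 − 12·6^2 = 432).
min ATC = 432/6 + 30 − 12·6 + 2·6^2 = £102. That is the break-even price.
For £12 ≤ P < £102 the firm produces at a loss; below £12 it shuts down.

Shutdown price = £12; break-even price = £102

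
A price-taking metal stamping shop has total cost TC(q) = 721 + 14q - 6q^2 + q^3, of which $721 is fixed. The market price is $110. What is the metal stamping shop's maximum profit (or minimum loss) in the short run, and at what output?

AVC = 14 - 6q + q^2 has its minimum $5 at q = 3; price $110 clears that bar, so the firm operates.
With MC = 14 - 12q + 3q^2, P = MC on the upward-sloping part at q* = 8.
TR = 110·8 = 880. TC = 721 + 240 = 961. Profit = 880 − 961 = -$81.
That loss of $81 beats the $721 the firm would lose by shutting down; producing recovers $640 of fixed cost.

Profit = -$81 at q = 8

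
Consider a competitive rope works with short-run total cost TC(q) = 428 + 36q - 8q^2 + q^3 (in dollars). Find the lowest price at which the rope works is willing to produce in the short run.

The firm shuts down when price falls below the minimum of average variable cost. AVC = VC/q = 36 - 8q + q^2.
At the minimum of AVC, MC = AVC. MC = 36 - 16q + 3q^2; setting MC = AVC gives 2q^2 - 8q = 0, so q = 4. min AVC = 20.
So the shutdown price is $20.

$20 per unit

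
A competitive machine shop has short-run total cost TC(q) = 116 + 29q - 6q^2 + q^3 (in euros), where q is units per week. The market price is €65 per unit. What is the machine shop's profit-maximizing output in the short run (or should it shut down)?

Variable cost is VC = 29q - 6q^2 + q^3, so AVC = VC/q = 29 - 6q + q^2 and MC = dTC/dq = 29 - 12q + 3q^2.
AVC hits its minimum where MC = AVC, at q = 3, giving min AVC = 29 - 6·3 + 3^2 = €20.
P = €65 exceeds min AVC = €20, so the firm stays open.
P = MC gives -36 - 12q + 3q^2 = 0, with roots -2 and 6. Take the larger (rising MC): q* = 6.
Check: AVC at q = 6 is €29 ≤ P, so revenue covers variable cost.
Profit = P·q − TC = 65·6 − 290 = €100.

Produce at q = 6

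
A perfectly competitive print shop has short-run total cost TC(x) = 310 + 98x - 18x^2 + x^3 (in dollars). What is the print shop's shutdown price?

$17 per unit

Short-run supply begins at min AVC. From VC = 98x - 18x^2 + x^3, AVC = 98 - 18x + x^2.
At the minimum of AVC, MC = AVC. MC = 98 - 36x + 3x^2; setting MC = AVC gives 2x^2 - 18x = 0, so x = 9. min AVC = 17.
So the shutdown price is $17.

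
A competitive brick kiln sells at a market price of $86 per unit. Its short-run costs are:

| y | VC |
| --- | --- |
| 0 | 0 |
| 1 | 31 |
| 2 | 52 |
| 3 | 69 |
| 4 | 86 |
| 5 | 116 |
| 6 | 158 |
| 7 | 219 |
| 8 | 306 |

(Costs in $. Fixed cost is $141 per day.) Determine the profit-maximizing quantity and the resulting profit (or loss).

Compute π = P·y − TC at each output: y=0: -141; y=1: -86; y=2: -21; y=3: 48; y=4: 117; y=5: 173; y=6: 217; y=7: 242; y=8: 241.
Profit is maximized at y = 7. AVC there is 219/7 = $31.29 ≤ P, so producing beats shutting down (which would give -$141).

y = 7; profit = $242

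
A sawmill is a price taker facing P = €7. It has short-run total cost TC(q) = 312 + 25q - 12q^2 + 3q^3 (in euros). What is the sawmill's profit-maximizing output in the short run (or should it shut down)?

Strip out fixed cost: VC = 25q - 12q^2 + 3q^3. Then AVC = 25 - 12q + 3q^2 and MC = 25 - 24q + 9q^2.
AVC is minimized where dAVC/dq = -12 + 6q = 0, at q = 2; min AVC = 25 - 12·2 + 3·2^2 = €13.
Since P = €7 < min AVC = €13, price fails to cover variable cost at any output.
Best response: produce nothing and absorb the €312 fixed cost.

Shut down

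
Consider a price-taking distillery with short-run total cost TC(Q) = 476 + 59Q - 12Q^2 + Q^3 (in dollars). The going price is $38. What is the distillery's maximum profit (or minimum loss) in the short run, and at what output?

Profit = -$378 at Q = 7

AVC = 59 - 12Q + Q^2; min AVC = $23 at Q = 6. Since P = $38 ≥ min AVC, the firm produces.
MC = 59 - 24Q + 3Q^2. Setting P = MC and taking the root on the rising branch gives Q* = 7.
TR = 38·7 = 266. TC = 476 + 168 = 644. Profit = 266 − 644 = -$378.
That loss of $378 beats the $476 the firm would lose by shutting down; producing recovers $98 of fixed cost.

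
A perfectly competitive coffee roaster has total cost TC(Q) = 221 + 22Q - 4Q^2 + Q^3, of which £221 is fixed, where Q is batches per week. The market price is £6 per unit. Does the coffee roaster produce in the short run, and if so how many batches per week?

Strip out fixed cost: VC = 22Q - 4Q^2 + Q^3. Then AVC = 22 - 4Q + Q^2 and MC = 22 - 8Q + 3Q^2.
AVC is minimized where dAVC/dQ = -4 + 2Q = 0, at Q = 2; min AVC = 22 - 4·2 + 2^2 = £18.
With P < min AVC (£6 < £18), every unit sold adds to the loss.
Shutting down limits the loss to fixed cost, £221.

Shut down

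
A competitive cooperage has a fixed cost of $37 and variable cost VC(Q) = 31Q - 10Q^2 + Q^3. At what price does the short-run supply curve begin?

$6 per unit

The firm shuts down when price falls below the minimum of average variable cost. AVC = VC/Q = 31 - 10Q + Q^2.
dAVC/dQ = -10 + 2Q = 0 gives Q = 5. min AVC = 31 - 10·5 + 5^2 = 6.
So the shutdown price is $6.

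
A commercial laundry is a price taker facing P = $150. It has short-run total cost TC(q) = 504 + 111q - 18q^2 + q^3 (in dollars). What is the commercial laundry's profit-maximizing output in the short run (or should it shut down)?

Produce at q = 13

Variable cost is VC = 111q - 18q^2 + q^3, so AVC = VC/q = 111 - 18q + q^2 and MC = dTC/dq = 111 - 36q + 3q^2.
AVC hits its minimum where MC = AVC, at q = 9, giving min AVC = 111 - 18·9 + 9^2 = $30.
Because $150 ≥ $30, revenue can cover variable cost; the firm operates.
Solving P = MC: -39 - 36q + 3q^2 = 0 ⇒ q = -1 or 13. On the upward-sloping branch, q* = 13.
Check: AVC at q = 13 is $46 ≤ P, so revenue covers variable cost.
Profit = P·q − TC = 150·13 − 1102 = $848.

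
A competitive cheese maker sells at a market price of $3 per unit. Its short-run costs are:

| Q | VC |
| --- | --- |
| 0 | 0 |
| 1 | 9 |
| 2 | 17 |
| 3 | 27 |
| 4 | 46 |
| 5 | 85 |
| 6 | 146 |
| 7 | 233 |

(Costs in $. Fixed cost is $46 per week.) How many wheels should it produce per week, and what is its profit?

Q = 0 (shut down); profit = -$46

Tabulate TR − TC: Q=0: -46; Q=1: -52; Q=2: -57; Q=3: -64; Q=4: -80; Q=5: -116; Q=6: -174; Q=7: -258.
Profit is highest at Q = 0. Equivalently, the lowest AVC in the table is 17/2 ≈ $8.50 at Q = 2, and P = $3 falls below it — price never covers variable cost, so the firm shuts down and loses only its fixed cost.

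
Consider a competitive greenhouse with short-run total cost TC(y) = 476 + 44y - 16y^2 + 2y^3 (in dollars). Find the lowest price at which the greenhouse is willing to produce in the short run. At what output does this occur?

The shutdown price is the minimum of AVC. VC = 44y - 16y^2 + 2y^3, so AVC = 44 - 16y + 2y^2.
At the minimum of AVC, MC = AVC. MC = 44 - 32y + 6y^2; setting MC = AVC gives 4y^2 - 16y = 0, so y = 4. min AVC = 12.
So the shutdown price is $12.

$12 per unit, at y = 4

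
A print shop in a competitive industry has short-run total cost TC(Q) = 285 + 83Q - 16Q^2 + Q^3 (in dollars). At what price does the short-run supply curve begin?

The firm shuts down when price falls below the minimum of average variable cost. AVC = VC/Q = 83 - 16Q + Q^2.
At the minimum of AVC, MC = AVC. MC = 83 - 32Q + 3Q^2; setting MC = AVC gives 2Q^2 - 16Q = 0, so Q = 8. min AVC = 19.
For P < $19 the firm produces nothing.

$19 per unit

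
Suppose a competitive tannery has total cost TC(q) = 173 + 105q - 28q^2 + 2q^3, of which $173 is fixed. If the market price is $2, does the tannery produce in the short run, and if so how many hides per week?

From TC, MC = TC'(q) = 105 - 56q + 6q^2 and AVC = VC/q = 105 - 28q + 2q^2.
The AVC parabola has its vertex at q = 28/4 = 7, where AVC = 105 - 28·7 + 2·7^2 = $7.
With P < min AVC ($2 < $7), every unit sold adds to the loss.
The firm minimizes its loss by shutting down and losing only its fixed cost of $173.

Shut down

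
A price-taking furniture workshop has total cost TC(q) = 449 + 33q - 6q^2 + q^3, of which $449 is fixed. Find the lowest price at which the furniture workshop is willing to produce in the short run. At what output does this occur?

$24 per unit, at q = 3

Short-run supply begins at min AVC. From VC = 33q - 6q^2 + q^3, AVC = 33 - 6q + q^2.
At the minimum of AVC, MC = AVC. MC = 33 - 12q + 3q^2; setting MC = AVC gives 2q^2 - 6q = 0, so q = 3. min AVC = 24.
For P < $24 the firm produces nothing.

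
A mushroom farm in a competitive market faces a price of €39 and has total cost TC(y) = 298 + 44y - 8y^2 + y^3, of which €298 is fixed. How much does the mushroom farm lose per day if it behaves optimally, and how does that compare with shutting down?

Profit = -€248 at y = 5

AVC = 44 - 8y + y^2 has its minimum €28 at y = 4; price €39 clears that bar, so the firm operates.
MC = 44 - 16y + 3y^2. Setting P = MC and taking the root on the rising branch gives y* = 5.
TR = 39·5 = 195. TC = 298 + 145 = 443. Profit = 195 − 443 = -€248.
By producing, the firm covers all variable cost plus €50 of fixed cost; shutting down would lose the full €298.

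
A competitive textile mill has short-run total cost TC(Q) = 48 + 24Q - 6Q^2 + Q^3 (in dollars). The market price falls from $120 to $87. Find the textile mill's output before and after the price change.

MC = 24 - 12Q + 3Q^2; the shutdown threshold is min AVC = $15 (at Q = 3).
At P = $120 ≥ min AVC, set P = MC on the rising branch: Q = 8.
At P = $87 ≥ min AVC, set P = MC: Q = 7. The firm stays open but cuts output.

Output falls from 8 to 7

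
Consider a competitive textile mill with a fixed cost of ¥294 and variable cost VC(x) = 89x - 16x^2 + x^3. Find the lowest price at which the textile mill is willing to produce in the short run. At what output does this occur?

¥25 per unit, at x = 8

The shutdown price is the minimum of AVC. VC = 89x - 16x^2 + x^3, so AVC = 89 - 16x + x^2.
At the minimum of AVC, MC = AVC. MC = 89 - 32x + 3x^2; setting MC = AVC gives 2x^2 - 16x = 0, so x = 8. min AVC = 25.
For P < ¥25 the firm produces nothing.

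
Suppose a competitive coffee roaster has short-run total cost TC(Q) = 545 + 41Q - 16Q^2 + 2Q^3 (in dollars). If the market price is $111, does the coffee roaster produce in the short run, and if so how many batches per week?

Produce at Q = 7

Variable cost is VC = 41Q - 16Q^2 + 2Q^3, so AVC = VC/Q = 41 - 16Q + 2Q^2 and MC = dTC/dQ = 41 - 32Q + 6Q^2.
AVC hits its minimum where MC = AVC, at Q = 4, giving min AVC = 41 - 16·4 + 2·4^2 = $9.
P = $111 exceeds min AVC = $9, so the firm stays open.
Solving P = MC: -70 - 32Q + 6Q^2 = 0 ⇒ Q = -5/3 or 7. On the upward-sloping branch, Q* = 7.
Check: AVC at Q = 7 is $27 ≤ P, so revenue covers variable cost.
Profit = P·Q − TC = 111·7 − 734 = $43.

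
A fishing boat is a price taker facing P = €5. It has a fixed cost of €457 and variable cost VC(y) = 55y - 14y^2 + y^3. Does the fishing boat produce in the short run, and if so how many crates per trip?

From TC, MC = TC'(y) = 55 - 28y + 3y^2 and AVC = VC/y = 55 - 14y + y^2.
AVC hits its minimum where MC = AVC, at y = 7, giving min AVC = 55 - 14·7 + 7^2 = €6.
P = €5 lies below min AVC = €6; no output level covers variable cost.
Shutting down limits the loss to fixed cost, €457.

Shut down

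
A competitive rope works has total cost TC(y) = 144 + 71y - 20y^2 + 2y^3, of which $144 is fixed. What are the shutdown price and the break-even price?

Shutdown price = $21; break-even price = $47

Shutdown price = min AVC. AVC = 71 - 20y + 2y^2, with vertex at y = 5 and minimum $21.
ATC = 144/y + 71 - 20y + 2y^2. Setting dATC/dy = −144/y^2 − 20 + 4y = 0 gives y = 6 (since 4·6^3 − 20·6^2 = 144).
min ATC = 144/6 + 71 − 20·6 + 2·6^2 = $47. That is the break-even price.
For $21 ≤ P < $47 the firm produces at a loss; below $21 it shuts down.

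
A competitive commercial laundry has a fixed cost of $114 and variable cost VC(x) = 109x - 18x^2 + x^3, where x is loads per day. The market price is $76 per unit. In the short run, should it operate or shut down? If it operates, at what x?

Variable cost is VC = 109x - 18x^2 + x^3, so AVC = VC/x = 109 - 18x + x^2 and MC = dTC/dx = 109 - 36x + 3x^2.
The AVC parabola has its vertex at x = 18/2 = 9, where AVC = 109 - 18·9 + 9^2 = $28.
P = $76 exceeds min AVC = $28, so the firm stays open.
Solving P = MC: 33 - 36x + 3x^2 = 0 ⇒ x = 1 or 11. On the upward-sloping branch, x* = 11.
Check: AVC at x = 11 is $32 ≤ P, so revenue covers variable cost.
Profit = P·x − TC = 76·11 − 466 = $370.

Produce at x = 11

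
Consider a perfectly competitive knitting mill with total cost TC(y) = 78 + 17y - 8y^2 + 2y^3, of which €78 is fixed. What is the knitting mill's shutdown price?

Short-run supply begins at min AVC. From VC = 17y - 8y^2 + 2y^3, AVC = 17 - 8y + 2y^2.
dAVC/dy = -8 + 4y = 0 gives y = 2. min AVC = 17 - 8·2 + 2·2^2 = 9.
For P < €9 the firm produces nothing.

€9 per unit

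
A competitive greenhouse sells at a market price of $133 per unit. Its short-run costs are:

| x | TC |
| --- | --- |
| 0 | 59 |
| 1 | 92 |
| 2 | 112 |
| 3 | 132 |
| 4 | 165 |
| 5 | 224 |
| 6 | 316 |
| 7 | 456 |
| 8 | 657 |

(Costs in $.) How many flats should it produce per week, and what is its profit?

Compute π = P·x − TC at each output: x=0: -59; x=1: 41; x=2: 154; x=3: 267; x=4: 367; x=5: 441; x=6: 482; x=7: 475; x=8: 407.
Profit is maximized at x = 6. AVC there is 257/6 = $42.83 ≤ P, so producing beats shutting down (which would give -$59).

x = 6; profit = $482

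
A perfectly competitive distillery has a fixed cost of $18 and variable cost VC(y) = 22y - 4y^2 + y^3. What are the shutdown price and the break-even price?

AVC = 22 - 4y + y^2; minimized at y = 2, giving min AVC = $18. That is the shutdown price.
ATC = 18/y + 22 - 4y + y^2. Setting dATC/dy = −18/y^2 − 4 + 2y = 0 gives y = 3 (since 2·3^3 − 4·3^2 = 18).
min ATC = 18/3 + 22 − 4·3 + 3^2 = $25. That is the break-even price.
Between these two prices the firm operates at a loss; above $25 it earns a profit.

Shutdown price = $18; break-even price = $25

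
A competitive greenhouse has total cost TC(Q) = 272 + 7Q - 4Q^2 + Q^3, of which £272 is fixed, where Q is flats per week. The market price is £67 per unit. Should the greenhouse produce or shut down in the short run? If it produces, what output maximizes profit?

Variable cost is VC = 7Q - 4Q^2 + Q^3, so AVC = VC/Q = 7 - 4Q + Q^2 and MC = dTC/dQ = 7 - 8Q + 3Q^2.
AVC hits its minimum where MC = AVC, at Q = 2, giving min AVC = 7 - 4·2 + 2^2 = £3.
Since P = £67 ≥ min AVC = £3, price covers variable cost and the firm should produce.
Solving P = MC: -60 - 8Q + 3Q^2 = 0 ⇒ Q = -10/3 or 6. On the upward-sloping branch, Q* = 6.
Check: AVC at Q = 6 is £19 ≤ P, so revenue covers variable cost.
Profit = P·Q − TC = 67·6 − 386 = £16.

Produce at Q = 6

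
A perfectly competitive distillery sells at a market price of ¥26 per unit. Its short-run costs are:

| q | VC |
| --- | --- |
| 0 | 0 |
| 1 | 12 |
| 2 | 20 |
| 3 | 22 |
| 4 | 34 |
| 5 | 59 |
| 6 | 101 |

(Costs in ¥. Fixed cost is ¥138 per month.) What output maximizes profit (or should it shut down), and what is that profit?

q = 5; profit = -¥67

Tabulate TR − TC: q=0: -138; q=1: -124; q=2: -106; q=3: -82; q=4: -68; q=5: -67; q=6: -83.
Profit is maximized at q = 5. AVC there is 59/5 = ¥11.80 ≤ P, so producing beats shutting down (which would give -¥138).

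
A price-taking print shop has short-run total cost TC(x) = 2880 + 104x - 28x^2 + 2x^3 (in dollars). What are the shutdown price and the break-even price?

AVC = 104 - 28x + 2x^2; minimized at x = 7, giving min AVC = $6. That is the shutdown price.
ATC = 2880/x + 104 - 28x + 2x^2. Setting dATC/dx = −2880/x^2 − 28 + 4x = 0 gives x = 12 (since 4·12^3 − 28·12^2 = 2880).
min ATC = 2880/12 + 104 − 28·12 + 2·12^2 = $296. That is the break-even price.
For $6 ≤ P < $296 the firm produces at a loss; below $6 it shuts down.

Shutdown price = $6; break-even price = $296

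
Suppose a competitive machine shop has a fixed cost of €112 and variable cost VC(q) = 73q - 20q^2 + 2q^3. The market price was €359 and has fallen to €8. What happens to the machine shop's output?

Output falls from 11 to 0 (the firm shuts down)

AVC = 73 - 20q + 2q^2, minimized at q = 5 where min AVC = €23. MC = 73 - 40q + 6q^2.
With P = €359 above the shutdown price, P = MC gives q = 11.
At P = €8 < min AVC = €23, price no longer covers variable cost at any output, so the firm shuts down: q = 0.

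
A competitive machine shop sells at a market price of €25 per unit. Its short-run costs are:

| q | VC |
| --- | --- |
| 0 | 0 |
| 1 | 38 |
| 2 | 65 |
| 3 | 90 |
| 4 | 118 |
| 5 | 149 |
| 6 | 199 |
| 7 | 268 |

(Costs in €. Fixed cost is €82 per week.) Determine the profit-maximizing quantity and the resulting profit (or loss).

q = 0 (shut down); profit = -€82

Compute π = P·q − TC at each output: q=0: -82; q=1: -95; q=2: -97; q=3: -97; q=4: -100; q=5: -106; q=6: -131; q=7: -175.
Profit is highest at q = 0. Equivalently, the lowest AVC in the table is 118/4 ≈ €29.50 at q = 4, and P = €25 falls below it — price never covers variable cost, so the firm shuts down and loses only its fixed cost.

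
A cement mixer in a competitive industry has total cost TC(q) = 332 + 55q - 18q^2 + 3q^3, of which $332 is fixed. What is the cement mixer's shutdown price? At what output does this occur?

$28 per unit, at q = 3

The firm shuts down when price falls below the minimum of average variable cost. AVC = VC/q = 55 - 18q + 3q^2.
dAVC/dq = -18 + 6q = 0 gives q = 3. min AVC = 55 - 18·3 + 3·3^2 = 28.
For P < $28 the firm produces nothing.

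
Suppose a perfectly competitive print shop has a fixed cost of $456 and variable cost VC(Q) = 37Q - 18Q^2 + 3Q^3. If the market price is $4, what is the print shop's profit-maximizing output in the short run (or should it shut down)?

Shut down

Variable cost is VC = 37Q - 18Q^2 + 3Q^3, so AVC = VC/Q = 37 - 18Q + 3Q^2 and MC = dTC/dQ = 37 - 36Q + 9Q^2.
AVC hits its minimum where MC = AVC, at Q = 3, giving min AVC = 37 - 18·3 + 3·3^2 = $10.
With P < min AVC ($4 < $10), every unit sold adds to the loss.
Best response: produce nothing and absorb the $456 fixed cost.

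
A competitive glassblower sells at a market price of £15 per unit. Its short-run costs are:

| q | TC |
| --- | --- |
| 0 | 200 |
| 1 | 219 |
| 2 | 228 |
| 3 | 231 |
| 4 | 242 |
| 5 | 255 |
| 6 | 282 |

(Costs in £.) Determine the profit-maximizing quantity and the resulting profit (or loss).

Tabulate TR − TC: q=0: -200; q=1: -204; q=2: -198; q=3: -186; q=4: -182; q=5: -180; q=6: -192.
Profit is maximized at q = 5. AVC there is 55/5 = £11 ≤ P, so producing beats shutting down (which would give -£200).

q = 5; profit = -£180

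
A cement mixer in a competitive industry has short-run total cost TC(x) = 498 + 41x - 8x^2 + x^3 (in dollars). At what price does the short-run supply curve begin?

$25 per unit

The firm shuts down when price falls below the minimum of average variable cost. AVC = VC/x = 41 - 8x + x^2.
At the minimum of AVC, MC = AVC. MC = 41 - 16x + 3x^2; setting MC = AVC gives 2x^2 - 8x = 0, so x = 4. min AVC = 25.
So the shutdown price is $25.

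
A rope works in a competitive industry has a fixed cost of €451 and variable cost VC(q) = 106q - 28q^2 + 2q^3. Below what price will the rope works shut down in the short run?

€8 per unit

The firm shuts down when price falls below the minimum of average variable cost. AVC = VC/q = 106 - 28q + 2q^2.
dAVC/dq = -28 + 4q = 0 gives q = 7. min AVC = 106 - 28·7 + 2·7^2 = 8.
So the shutdown price is €8.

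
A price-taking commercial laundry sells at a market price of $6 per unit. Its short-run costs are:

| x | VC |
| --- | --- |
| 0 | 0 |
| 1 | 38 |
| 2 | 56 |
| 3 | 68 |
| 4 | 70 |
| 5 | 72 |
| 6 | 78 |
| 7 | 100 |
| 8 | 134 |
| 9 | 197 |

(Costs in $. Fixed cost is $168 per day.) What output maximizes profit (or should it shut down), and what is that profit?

x = 0 (shut down); profit = -$168

Profit at each row (π = 6x − TC): x=0: -168; x=1: -200; x=2: -212; x=3: -218; x=4: -214; x=5: -210; x=6: -210; x=7: -226; x=8: -254; x=9: -311.
Profit is highest at x = 0. Equivalently, the lowest AVC in the table is 78/6 ≈ $13 at x = 6, and P = $6 falls below it — price never covers variable cost, so the firm shuts down and loses only its fixed cost.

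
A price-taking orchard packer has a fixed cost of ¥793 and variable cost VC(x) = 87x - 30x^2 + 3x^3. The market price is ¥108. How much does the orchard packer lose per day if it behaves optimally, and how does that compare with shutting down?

Profit = -¥205 at x = 7

AVC = 87 - 30x + 3x^2 has its minimum ¥12 at x = 5; price ¥108 clears that bar, so the firm operates.
With MC = 87 - 60x + 9x^2, P = MC on the upward-sloping part at x* = 7.
TR = 108·7 = 756. TC = 793 + 168 = 961. Profit = 756 − 961 = -¥205.
Shutting down would mean losing the fixed cost of ¥793, so operating at a loss of ¥205 is better by ¥588.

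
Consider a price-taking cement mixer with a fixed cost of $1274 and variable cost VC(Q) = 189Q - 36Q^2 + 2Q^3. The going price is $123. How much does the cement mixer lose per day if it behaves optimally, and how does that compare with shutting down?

AVC = 189 - 36Q + 2Q^2 has its minimum $27 at Q = 9; price $123 clears that bar, so the firm operates.
MC = 189 - 72Q + 6Q^2. Setting P = MC and taking the root on the rising branch gives Q* = 11.
TR = 123·11 = 1353. TC = 1274 + 385 = 1659. Profit = 1353 − 1659 = -$306.
That loss of $306 beats the $1274 the firm would lose by shutting down; producing recovers $968 of fixed cost.

Profit = -$306 at Q = 11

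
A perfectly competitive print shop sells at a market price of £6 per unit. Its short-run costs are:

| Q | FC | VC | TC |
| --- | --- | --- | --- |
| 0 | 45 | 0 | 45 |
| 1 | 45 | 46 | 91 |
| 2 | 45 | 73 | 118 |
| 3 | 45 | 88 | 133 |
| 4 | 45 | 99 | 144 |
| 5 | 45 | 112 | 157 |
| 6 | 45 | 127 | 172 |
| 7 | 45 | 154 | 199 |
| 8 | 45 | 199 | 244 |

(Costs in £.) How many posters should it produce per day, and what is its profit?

Profit at each row (π = 6Q − TC): Q=0: -45; Q=1: -85; Q=2: -106; Q=3: -115; Q=4: -120; Q=5: -127; Q=6: -136; Q=7: -157; Q=8: -196.
Profit is highest at Q = 0. Equivalently, the lowest AVC in the table is 127/6 ≈ £21.17 at Q = 6, and P = £6 falls below it — price never covers variable cost, so the firm shuts down and loses only its fixed cost.

Q = 0 (shut down); profit = -£45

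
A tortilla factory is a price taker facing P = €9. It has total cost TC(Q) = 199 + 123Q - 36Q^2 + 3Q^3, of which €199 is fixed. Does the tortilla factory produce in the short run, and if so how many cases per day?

Shut down

Variable cost is VC = 123Q - 36Q^2 + 3Q^3, so AVC = VC/Q = 123 - 36Q + 3Q^2 and MC = dTC/dQ = 123 - 72Q + 9Q^2.
The AVC parabola has its vertex at Q = 36/6 = 6, where AVC = 123 - 36·6 + 3·6^2 = €15.
P = €9 lies below min AVC = €15; no output level covers variable cost.
The firm minimizes its loss by shutting down and losing only its fixed cost of €199.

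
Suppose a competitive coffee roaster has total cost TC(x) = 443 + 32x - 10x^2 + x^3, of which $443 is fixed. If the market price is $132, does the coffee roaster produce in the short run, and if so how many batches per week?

Produce at x = 10

Variable cost is VC = 32x - 10x^2 + x^3, so AVC = VC/x = 32 - 10x + x^2 and MC = dTC/dx = 32 - 20x + 3x^2.
AVC is minimized where dAVC/dx = -10 + 2x = 0, at x = 5; min AVC = 32 - 10·5 + 5^2 = $7.
P = $132 exceeds min AVC = $7, so the firm stays open.
Solving P = MC: -100 - 20x + 3x^2 = 0 ⇒ x = -10/3 or 10. On the upward-sloping branch, x* = 10.
Check: AVC at x = 10 is $32 ≤ P, so revenue covers variable cost.
Profit = P·x − TC = 132·10 − 763 = $557.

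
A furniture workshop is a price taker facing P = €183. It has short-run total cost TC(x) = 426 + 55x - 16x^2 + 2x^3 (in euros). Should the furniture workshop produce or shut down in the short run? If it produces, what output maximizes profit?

Produce at x = 8

Variable cost is VC = 55x - 16x^2 + 2x^3, so AVC = VC/x = 55 - 16x + 2x^2 and MC = dTC/dx = 55 - 32x + 6x^2.
AVC is minimized where dAVC/dx = -16 + 4x = 0, at x = 4; min AVC = 55 - 16·4 + 2·4^2 = €23.
Since P = €183 ≥ min AVC = €23, price covers variable cost and the firm should produce.
Set P = MC: 183 = 55 - 32x + 6x^2 → -128 - 32x + 6x^2 = 0. The roots are x = -8/3 and x = 8; the profit-maximizing output is on the rising part of MC, so x* = 8.
Check: AVC at x = 8 is €55 ≤ P, so revenue covers variable cost.
Profit = P·x − TC = 183·8 − 866 = €598.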